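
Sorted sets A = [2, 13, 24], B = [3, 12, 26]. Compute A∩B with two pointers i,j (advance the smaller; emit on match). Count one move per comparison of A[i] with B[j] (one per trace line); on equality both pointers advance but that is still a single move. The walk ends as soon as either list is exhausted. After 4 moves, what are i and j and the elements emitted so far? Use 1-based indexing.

i=3, j=3, emitted=[]

i=1 j=1: 2<3, i++
i=2 j=1: 13>3, j++
i=2 j=2: 13>12, j++
i=2 j=3: 13<26, i++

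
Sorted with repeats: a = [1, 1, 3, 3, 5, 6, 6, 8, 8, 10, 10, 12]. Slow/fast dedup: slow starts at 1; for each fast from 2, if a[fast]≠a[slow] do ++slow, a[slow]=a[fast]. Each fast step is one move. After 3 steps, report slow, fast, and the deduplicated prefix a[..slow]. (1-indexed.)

slow=2, fast=5, prefix=[1, 3]

slow=1 fast=2: a[fast]=1=a[slow] dup, fast++
slow=1 fast=3: a[fast]=3≠a[slow]=1 write a[2]=3, slow++,fast++
slow=2 fast=4: a[fast]=3=a[slow] dup, fast++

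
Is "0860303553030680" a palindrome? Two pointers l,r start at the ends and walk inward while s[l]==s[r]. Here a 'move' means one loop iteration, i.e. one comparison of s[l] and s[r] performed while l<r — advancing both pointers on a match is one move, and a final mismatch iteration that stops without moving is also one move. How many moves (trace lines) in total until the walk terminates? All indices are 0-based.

8 moves

l=0 r=15: '0'=='0', l++,r--
l=1 r=14: '8'=='8', l++,r--
l=2 r=13: '6'=='6', l++,r--
l=3 r=12: '0'=='0', l++,r--
l=4 r=11: '3'=='3', l++,r--
l=5 r=10: '0'=='0', l++,r--
l=6 r=9: '3'=='3', l++,r--
l=7 r=8: '5'=='5', l++,r--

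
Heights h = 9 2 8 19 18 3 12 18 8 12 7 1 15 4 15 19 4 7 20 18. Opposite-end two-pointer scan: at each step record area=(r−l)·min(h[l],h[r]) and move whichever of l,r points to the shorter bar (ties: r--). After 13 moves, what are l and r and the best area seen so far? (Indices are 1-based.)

l=13, r=19, best area=288

l=1 r=20: min(9,18)*19=171 best=171 *, l++
l=2 r=20: min(2,18)*18=36 best=171, l++
l=3 r=20: min(8,18)*17=136 best=171, l++
l=4 r=20: min(19,18)*16=288 best=288 *, r--
l=4 r=19: min(19,20)*15=285 best=288, l++
l=5 r=19: min(18,20)*14=252 best=288, l++
l=6 r=19: min(3,20)*13=39 best=288, l++
l=7 r=19: min(12,20)*12=144 best=288, l++
l=8 r=19: min(18,20)*11=198 best=288, l++
l=9 r=19: min(8,20)*10=80 best=288, l++
l=10 r=19: min(12,20)*9=108 best=288, l++
l=11 r=19: min(7,20)*8=56 best=288, l++
l=12 r=19: min(1,20)*7=7 best=288, l++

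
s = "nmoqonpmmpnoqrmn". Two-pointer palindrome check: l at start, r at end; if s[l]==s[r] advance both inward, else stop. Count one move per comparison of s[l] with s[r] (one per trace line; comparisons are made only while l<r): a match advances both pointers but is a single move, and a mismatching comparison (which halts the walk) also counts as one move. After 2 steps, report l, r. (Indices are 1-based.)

[1,16] 'n'=='n' → l++,r--
[2,15] 'm'=='m' → l++,r--

l=3, r=14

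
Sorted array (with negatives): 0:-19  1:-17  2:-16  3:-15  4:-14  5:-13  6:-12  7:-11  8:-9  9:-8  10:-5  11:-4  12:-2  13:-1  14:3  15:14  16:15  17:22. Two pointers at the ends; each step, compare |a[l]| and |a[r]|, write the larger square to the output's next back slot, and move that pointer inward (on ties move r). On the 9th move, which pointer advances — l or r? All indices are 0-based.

l=0 r=17: |-19|<=|22| out[17]=484, r--
l=0 r=16: |-19|>|15| out[16]=361, l++
l=1 r=16: |-17|>|15| out[15]=289, l++
l=2 r=16: |-16|>|15| out[14]=256, l++
l=3 r=16: |-15|<=|15| out[13]=225, r--
l=3 r=15: |-15|>|14| out[12]=225, l++
l=4 r=15: |-14|<=|14| out[11]=196, r--
l=4 r=14: |-14|>|3| out[10]=196, l++
l=5 r=14: |-13|>|3| out[9]=169, l++

l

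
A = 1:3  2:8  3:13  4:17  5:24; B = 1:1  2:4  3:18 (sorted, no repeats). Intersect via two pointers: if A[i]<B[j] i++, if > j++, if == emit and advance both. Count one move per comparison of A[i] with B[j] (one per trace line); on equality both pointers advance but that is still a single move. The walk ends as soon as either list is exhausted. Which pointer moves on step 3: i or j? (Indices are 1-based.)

j

i=1 j=1: 3>1, j++
i=1 j=2: 3<4, i++
i=2 j=2: 8>4, j++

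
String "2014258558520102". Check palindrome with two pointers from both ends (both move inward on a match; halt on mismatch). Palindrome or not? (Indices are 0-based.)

not a palindrome (mismatch at 3,12)

l=0 r=15: '2'=='2', l++,r--
l=1 r=14: '0'=='0', l++,r--
l=2 r=13: '1'=='1', l++,r--
l=3 r=12: '4'!='0', stop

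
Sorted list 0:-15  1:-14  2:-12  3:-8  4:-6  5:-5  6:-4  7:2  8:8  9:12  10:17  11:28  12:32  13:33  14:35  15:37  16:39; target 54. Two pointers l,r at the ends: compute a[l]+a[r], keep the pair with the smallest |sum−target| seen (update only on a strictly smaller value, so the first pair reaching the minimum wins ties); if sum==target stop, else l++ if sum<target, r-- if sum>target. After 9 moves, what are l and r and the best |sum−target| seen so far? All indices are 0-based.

l=9, r=16, best |Δ|=7

l=0 r=16: -15+39=24 d=30 *, l++
l=1 r=16: -14+39=25 d=29 *, l++
l=2 r=16: -12+39=27 d=27 *, l++
l=3 r=16: -8+39=31 d=23 *, l++
l=4 r=16: -6+39=33 d=21 *, l++
l=5 r=16: -5+39=34 d=20 *, l++
l=6 r=16: -4+39=35 d=19 *, l++
l=7 r=16: 2+39=41 d=13 *, l++
l=8 r=16: 8+39=47 d=7 *, l++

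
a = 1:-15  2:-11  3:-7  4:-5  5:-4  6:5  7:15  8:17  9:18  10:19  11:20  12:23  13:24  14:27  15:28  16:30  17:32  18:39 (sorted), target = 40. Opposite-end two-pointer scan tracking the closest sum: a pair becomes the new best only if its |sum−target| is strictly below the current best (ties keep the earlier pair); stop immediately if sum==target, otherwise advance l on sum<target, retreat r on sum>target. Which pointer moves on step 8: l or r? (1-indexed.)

[1,18] -15+39=24 d=16 * → l++
[2,18] -11+39=28 d=12 * → l++
[3,18] -7+39=32 d=8 * → l++
[4,18] -5+39=34 d=6 * → l++
[5,18] -4+39=35 d=5 * → l++
[6,18] 5+39=44 d=4 * → r--
[6,17] 5+32=37 d=3 * → l++
[7,17] 15+32=47 d=7 → r--

r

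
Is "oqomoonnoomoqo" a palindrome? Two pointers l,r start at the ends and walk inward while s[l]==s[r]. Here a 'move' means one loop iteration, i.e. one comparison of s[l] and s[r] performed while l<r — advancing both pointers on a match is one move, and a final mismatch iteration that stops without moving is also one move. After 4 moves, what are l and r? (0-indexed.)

l=0 r=13: 'o'=='o', l++,r--
l=1 r=12: 'q'=='q', l++,r--
l=2 r=11: 'o'=='o', l++,r--
l=3 r=10: 'm'=='m', l++,r--

l=4, r=9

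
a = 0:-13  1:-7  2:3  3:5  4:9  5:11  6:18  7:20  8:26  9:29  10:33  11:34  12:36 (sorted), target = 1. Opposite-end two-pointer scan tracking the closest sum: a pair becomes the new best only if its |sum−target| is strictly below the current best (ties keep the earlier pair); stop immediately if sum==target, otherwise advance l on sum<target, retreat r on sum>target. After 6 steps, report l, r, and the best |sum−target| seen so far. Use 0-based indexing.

[0,12] -13+36=23 d=22 * → r--
[0,11] -13+34=21 d=20 * → r--
[0,10] -13+33=20 d=19 * → r--
[0,9] -13+29=16 d=15 * → r--
[0,8] -13+26=13 d=12 * → r--
[0,7] -13+20=7 d=6 * → r--

l=0, r=6, best |Δ|=6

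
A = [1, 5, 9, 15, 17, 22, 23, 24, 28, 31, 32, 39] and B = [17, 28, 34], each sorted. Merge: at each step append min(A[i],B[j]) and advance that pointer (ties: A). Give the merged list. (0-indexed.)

[i=0,j=0] A[i]=1<=B[j]=17 take 1 → i++
[i=1,j=0] A[i]=5<=B[j]=17 take 5 → i++
[i=2,j=0] A[i]=9<=B[j]=17 take 9 → i++
[i=3,j=0] A[i]=15<=B[j]=17 take 15 → i++
[i=4,j=0] A[i]=17<=B[j]=17 take 17 → i++
[i=5,j=0] A[i]=22>B[j]=17 take 17 → j++
[i=5,j=1] A[i]=22<=B[j]=28 take 22 → i++
[i=6,j=1] A[i]=23<=B[j]=28 take 23 → i++
[i=7,j=1] A[i]=24<=B[j]=28 take 24 → i++
[i=8,j=1] A[i]=28<=B[j]=28 take 28 → i++
[i=9,j=1] A[i]=31>B[j]=28 take 28 → j++
[i=9,j=2] A[i]=31<=B[j]=34 take 31 → i++
[i=10,j=2] A[i]=32<=B[j]=34 take 32 → i++
[i=11,j=2] A[i]=39>B[j]=34 take 34 → j++
[i=11,j=3] B done, take A[i]=39 → i++

[1, 5, 9, 15, 17, 17, 22, 23, 24, 28, 28, 31, 32, 34, 39]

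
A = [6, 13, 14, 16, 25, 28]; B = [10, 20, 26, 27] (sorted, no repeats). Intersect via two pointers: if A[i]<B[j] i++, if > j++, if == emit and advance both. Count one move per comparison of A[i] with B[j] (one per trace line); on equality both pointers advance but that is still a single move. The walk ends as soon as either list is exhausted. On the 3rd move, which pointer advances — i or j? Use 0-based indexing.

[i=0,j=0] 6<10 → i++
[i=1,j=0] 13>10 → j++
[i=1,j=1] 13<20 → i++

i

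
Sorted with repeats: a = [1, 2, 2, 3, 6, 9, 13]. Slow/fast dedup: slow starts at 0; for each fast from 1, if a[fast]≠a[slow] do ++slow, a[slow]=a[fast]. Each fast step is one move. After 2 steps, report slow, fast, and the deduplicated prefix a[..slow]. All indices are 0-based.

(s=0,f=1) a[fast]=2≠a[slow]=1 write a[1]=2 → slow++,fast++
(s=1,f=2) a[fast]=2=a[slow] dup → fast++

slow=1, fast=3, prefix=[1, 2]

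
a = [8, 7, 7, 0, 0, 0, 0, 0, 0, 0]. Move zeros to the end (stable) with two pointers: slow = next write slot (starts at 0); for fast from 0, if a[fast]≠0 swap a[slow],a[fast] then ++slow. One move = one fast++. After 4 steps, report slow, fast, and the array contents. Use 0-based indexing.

slow=3, fast=4, a=[8, 7, 7, 0, 0, 0, 0, 0, 0, 0]

slow=0 fast=0: a[fast]=8≠0 swap→a[0]=8, slow++,fast++
slow=1 fast=1: a[fast]=7≠0 swap→a[1]=7, slow++,fast++
slow=2 fast=2: a[fast]=7≠0 swap→a[2]=7, slow++,fast++
slow=3 fast=3: a[fast]=0, fast++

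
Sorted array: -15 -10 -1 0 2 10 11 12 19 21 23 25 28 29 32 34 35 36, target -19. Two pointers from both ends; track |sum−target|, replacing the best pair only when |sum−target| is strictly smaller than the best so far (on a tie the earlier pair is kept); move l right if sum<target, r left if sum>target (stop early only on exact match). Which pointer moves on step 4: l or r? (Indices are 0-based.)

l=0 r=17: -15+36=21 d=40 *, r--
l=0 r=16: -15+35=20 d=39 *, r--
l=0 r=15: -15+34=19 d=38 *, r--
l=0 r=14: -15+32=17 d=36 *, r--

r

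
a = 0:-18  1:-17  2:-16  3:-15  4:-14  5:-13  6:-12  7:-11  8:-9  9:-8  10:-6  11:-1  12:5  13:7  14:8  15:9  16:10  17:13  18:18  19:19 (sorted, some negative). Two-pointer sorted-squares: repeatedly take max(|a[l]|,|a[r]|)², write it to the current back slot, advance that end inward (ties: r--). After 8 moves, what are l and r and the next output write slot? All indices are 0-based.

l=5, r=16, next write slot=11

l=0 r=19: |-18|<=|19| out[19]=361, r--
l=0 r=18: |-18|<=|18| out[18]=324, r--
l=0 r=17: |-18|>|13| out[17]=324, l++
l=1 r=17: |-17|>|13| out[16]=289, l++
l=2 r=17: |-16|>|13| out[15]=256, l++
l=3 r=17: |-15|>|13| out[14]=225, l++
l=4 r=17: |-14|>|13| out[13]=196, l++
l=5 r=17: |-13|<=|13| out[12]=169, r--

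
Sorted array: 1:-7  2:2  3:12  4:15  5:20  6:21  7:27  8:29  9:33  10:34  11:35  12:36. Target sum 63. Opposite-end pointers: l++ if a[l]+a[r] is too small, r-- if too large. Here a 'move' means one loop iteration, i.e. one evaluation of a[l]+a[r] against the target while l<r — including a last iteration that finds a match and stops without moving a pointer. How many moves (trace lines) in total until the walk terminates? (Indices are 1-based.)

7 moves

l=1 r=12: -7+36=29 <63, l++
l=2 r=12: 2+36=38 <63, l++
l=3 r=12: 12+36=48 <63, l++
l=4 r=12: 15+36=51 <63, l++
l=5 r=12: 20+36=56 <63, l++
l=6 r=12: 21+36=57 <63, l++
l=7 r=12: 27+36=63, found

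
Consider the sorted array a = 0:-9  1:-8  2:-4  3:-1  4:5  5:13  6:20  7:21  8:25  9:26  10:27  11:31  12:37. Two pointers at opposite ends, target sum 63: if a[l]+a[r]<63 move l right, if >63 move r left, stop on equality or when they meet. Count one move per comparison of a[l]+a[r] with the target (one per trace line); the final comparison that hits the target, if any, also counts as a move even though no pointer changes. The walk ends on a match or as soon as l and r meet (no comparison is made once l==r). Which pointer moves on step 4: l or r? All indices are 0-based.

l

l=0 r=12: -9+37=28 <63, l++
l=1 r=12: -8+37=29 <63, l++
l=2 r=12: -4+37=33 <63, l++
l=3 r=12: -1+37=36 <63, l++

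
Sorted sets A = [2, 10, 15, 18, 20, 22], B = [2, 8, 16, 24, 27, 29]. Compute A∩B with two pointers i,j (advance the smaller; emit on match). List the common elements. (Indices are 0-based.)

intersection = [2]

i=0 j=0: 2==2 emit, i++,j++
i=1 j=1: 10>8, j++
i=1 j=2: 10<16, i++
i=2 j=2: 15<16, i++
i=3 j=2: 18>16, j++
i=3 j=3: 18<24, i++
i=4 j=3: 20<24, i++
i=5 j=3: 22<24, i++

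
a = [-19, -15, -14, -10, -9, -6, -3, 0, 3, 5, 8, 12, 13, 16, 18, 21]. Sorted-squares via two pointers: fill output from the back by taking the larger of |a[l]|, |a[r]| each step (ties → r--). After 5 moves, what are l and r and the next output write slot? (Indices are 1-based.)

[1,16] |-19|<=|21| out[16]=441 → r--
[1,15] |-19|>|18| out[15]=361 → l++
[2,15] |-15|<=|18| out[14]=324 → r--
[2,14] |-15|<=|16| out[13]=256 → r--
[2,13] |-15|>|13| out[12]=225 → l++

l=3, r=13, next write slot=11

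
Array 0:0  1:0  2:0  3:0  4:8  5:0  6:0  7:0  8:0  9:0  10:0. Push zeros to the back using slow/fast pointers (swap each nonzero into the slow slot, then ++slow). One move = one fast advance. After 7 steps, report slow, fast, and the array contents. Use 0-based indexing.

slow=0 fast=0: a[fast]=0, fast++
slow=0 fast=1: a[fast]=0, fast++
slow=0 fast=2: a[fast]=0, fast++
slow=0 fast=3: a[fast]=0, fast++
slow=0 fast=4: a[fast]=8≠0 swap→a[0]=8, slow++,fast++
slow=1 fast=5: a[fast]=0, fast++
slow=1 fast=6: a[fast]=0, fast++

slow=1, fast=7, a=[8, 0, 0, 0, 0, 0, 0, 0, 0, 0, 0]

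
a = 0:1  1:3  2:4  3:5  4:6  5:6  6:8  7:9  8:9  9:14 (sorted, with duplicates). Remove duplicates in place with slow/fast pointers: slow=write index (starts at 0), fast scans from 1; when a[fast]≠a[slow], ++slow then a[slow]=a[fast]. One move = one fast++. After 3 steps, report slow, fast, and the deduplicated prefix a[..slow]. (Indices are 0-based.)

slow=0 fast=1: a[fast]=3≠a[slow]=1 write a[1]=3, slow++,fast++
slow=1 fast=2: a[fast]=4≠a[slow]=3 write a[2]=4, slow++,fast++
slow=2 fast=3: a[fast]=5≠a[slow]=4 write a[3]=5, slow++,fast++

slow=3, fast=4, prefix=[1, 3, 4, 5]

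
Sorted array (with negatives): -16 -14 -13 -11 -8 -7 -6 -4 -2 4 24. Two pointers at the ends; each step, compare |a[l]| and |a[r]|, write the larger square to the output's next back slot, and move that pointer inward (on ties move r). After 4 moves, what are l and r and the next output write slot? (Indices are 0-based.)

l=3, r=9, next write slot=6

l=0 r=10: |-16|<=|24| out[10]=576, r--
l=0 r=9: |-16|>|4| out[9]=256, l++
l=1 r=9: |-14|>|4| out[8]=196, l++
l=2 r=9: |-13|>|4| out[7]=169, l++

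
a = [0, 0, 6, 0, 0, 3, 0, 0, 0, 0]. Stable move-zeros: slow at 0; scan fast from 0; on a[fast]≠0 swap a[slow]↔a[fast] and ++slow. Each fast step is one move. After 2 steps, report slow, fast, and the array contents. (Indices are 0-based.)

(s=0,f=0) a[fast]=0 → fast++
(s=0,f=1) a[fast]=0 → fast++

slow=0, fast=2, a=[0, 0, 6, 0, 0, 3, 0, 0, 0, 0]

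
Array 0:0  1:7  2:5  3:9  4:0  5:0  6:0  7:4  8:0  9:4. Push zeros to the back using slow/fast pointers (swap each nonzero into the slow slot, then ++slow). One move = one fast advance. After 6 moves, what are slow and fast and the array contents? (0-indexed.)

slow=3, fast=6, a=[7, 5, 9, 0, 0, 0, 0, 4, 0, 4]

(s=0,f=0) a[fast]=0 → fast++
(s=0,f=1) a[fast]=7≠0 swap→a[0]=7 → slow++,fast++
(s=1,f=2) a[fast]=5≠0 swap→a[1]=5 → slow++,fast++
(s=2,f=3) a[fast]=9≠0 swap→a[2]=9 → slow++,fast++
(s=3,f=4) a[fast]=0 → fast++
(s=3,f=5) a[fast]=0 → fast++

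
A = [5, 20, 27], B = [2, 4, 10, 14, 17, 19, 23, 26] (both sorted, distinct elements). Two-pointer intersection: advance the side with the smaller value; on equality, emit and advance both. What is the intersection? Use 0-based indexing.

i=0 j=0: 5>2, j++
i=0 j=1: 5>4, j++
i=0 j=2: 5<10, i++
i=1 j=2: 20>10, j++
i=1 j=3: 20>14, j++
i=1 j=4: 20>17, j++
i=1 j=5: 20>19, j++
i=1 j=6: 20<23, i++
i=2 j=6: 27>23, j++
i=2 j=7: 27>26, j++

intersection = []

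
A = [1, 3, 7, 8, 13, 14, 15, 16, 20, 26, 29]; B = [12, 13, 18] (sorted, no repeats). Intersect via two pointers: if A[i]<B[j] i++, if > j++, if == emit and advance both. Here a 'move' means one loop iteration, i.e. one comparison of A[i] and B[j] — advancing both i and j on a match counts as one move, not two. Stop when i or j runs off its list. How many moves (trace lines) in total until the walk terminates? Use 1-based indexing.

10 moves

i=1 j=1: 1<12, i++
i=2 j=1: 3<12, i++
i=3 j=1: 7<12, i++
i=4 j=1: 8<12, i++
i=5 j=1: 13>12, j++
i=5 j=2: 13==13 emit, i++,j++
i=6 j=3: 14<18, i++
i=7 j=3: 15<18, i++
i=8 j=3: 16<18, i++
i=9 j=3: 20>18, j++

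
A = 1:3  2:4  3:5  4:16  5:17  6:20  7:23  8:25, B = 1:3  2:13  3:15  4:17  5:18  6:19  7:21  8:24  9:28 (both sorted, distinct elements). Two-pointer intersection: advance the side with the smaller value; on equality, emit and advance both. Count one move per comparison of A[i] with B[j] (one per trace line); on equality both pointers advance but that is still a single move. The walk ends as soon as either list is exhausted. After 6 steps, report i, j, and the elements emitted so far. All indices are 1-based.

i=1 j=1: 3==3 emit, i++,j++
i=2 j=2: 4<13, i++
i=3 j=2: 5<13, i++
i=4 j=2: 16>13, j++
i=4 j=3: 16>15, j++
i=4 j=4: 16<17, i++

i=5, j=4, emitted=[3]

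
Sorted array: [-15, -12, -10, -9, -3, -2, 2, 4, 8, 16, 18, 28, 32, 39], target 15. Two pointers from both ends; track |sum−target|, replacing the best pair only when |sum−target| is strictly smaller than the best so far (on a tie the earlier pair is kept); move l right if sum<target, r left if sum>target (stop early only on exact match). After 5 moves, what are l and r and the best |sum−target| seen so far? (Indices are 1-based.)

[1,14] -15+39=24 d=9 * → r--
[1,13] -15+32=17 d=2 * → r--
[1,12] -15+28=13 d=2 → l++
[2,12] -12+28=16 d=1 * → r--
[2,11] -12+18=6 d=9 → l++

l=3, r=11, best |Δ|=1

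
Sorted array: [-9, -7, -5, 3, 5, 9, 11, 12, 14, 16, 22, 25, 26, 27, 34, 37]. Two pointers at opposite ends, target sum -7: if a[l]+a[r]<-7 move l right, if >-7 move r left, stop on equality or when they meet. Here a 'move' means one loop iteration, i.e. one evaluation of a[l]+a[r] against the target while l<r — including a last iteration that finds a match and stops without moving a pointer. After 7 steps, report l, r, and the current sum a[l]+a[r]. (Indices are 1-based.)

l=1, r=9, sum=5

l=1 r=16: -9+37=28 >-7, r--
l=1 r=15: -9+34=25 >-7, r--
l=1 r=14: -9+27=18 >-7, r--
l=1 r=13: -9+26=17 >-7, r--
l=1 r=12: -9+25=16 >-7, r--
l=1 r=11: -9+22=13 >-7, r--
l=1 r=10: -9+16=7 >-7, r--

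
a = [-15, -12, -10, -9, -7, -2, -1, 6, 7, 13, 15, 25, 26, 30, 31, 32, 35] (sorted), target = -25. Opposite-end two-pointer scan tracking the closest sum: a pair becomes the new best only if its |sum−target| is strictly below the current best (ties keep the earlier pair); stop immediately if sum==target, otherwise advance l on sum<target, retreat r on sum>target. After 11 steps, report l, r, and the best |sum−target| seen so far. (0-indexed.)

l=0, r=5, best |Δ|=9

l=0 r=16: -15+35=20 d=45 *, r--
l=0 r=15: -15+32=17 d=42 *, r--
l=0 r=14: -15+31=16 d=41 *, r--
l=0 r=13: -15+30=15 d=40 *, r--
l=0 r=12: -15+26=11 d=36 *, r--
l=0 r=11: -15+25=10 d=35 *, r--
l=0 r=10: -15+15=0 d=25 *, r--
l=0 r=9: -15+13=-2 d=23 *, r--
l=0 r=8: -15+7=-8 d=17 *, r--
l=0 r=7: -15+6=-9 d=16 *, r--
l=0 r=6: -15+-1=-16 d=9 *, r--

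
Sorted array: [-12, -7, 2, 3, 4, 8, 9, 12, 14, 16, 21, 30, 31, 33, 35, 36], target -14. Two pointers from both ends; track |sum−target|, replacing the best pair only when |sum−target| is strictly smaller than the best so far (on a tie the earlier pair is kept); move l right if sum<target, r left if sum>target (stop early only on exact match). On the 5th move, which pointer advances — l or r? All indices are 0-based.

[0,15] -12+36=24 d=38 * → r--
[0,14] -12+35=23 d=37 * → r--
[0,13] -12+33=21 d=35 * → r--
[0,12] -12+31=19 d=33 * → r--
[0,11] -12+30=18 d=32 * → r--

r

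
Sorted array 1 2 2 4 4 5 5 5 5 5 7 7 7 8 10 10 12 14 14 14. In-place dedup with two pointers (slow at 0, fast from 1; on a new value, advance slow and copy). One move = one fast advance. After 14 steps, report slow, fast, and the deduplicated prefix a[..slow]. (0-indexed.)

slow=6, fast=15, prefix=[1, 2, 4, 5, 7, 8, 10]

(s=0,f=1) a[fast]=2≠a[slow]=1 write a[1]=2 → slow++,fast++
(s=1,f=2) a[fast]=2=a[slow] dup → fast++
(s=1,f=3) a[fast]=4≠a[slow]=2 write a[2]=4 → slow++,fast++
(s=2,f=4) a[fast]=4=a[slow] dup → fast++
(s=2,f=5) a[fast]=5≠a[slow]=4 write a[3]=5 → slow++,fast++
(s=3,f=6) a[fast]=5=a[slow] dup → fast++
(s=3,f=7) a[fast]=5=a[slow] dup → fast++
(s=3,f=8) a[fast]=5=a[slow] dup → fast++
(s=3,f=9) a[fast]=5=a[slow] dup → fast++
(s=3,f=10) a[fast]=7≠a[slow]=5 write a[4]=7 → slow++,fast++
(s=4,f=11) a[fast]=7=a[slow] dup → fast++
(s=4,f=12) a[fast]=7=a[slow] dup → fast++
(s=4,f=13) a[fast]=8≠a[slow]=7 write a[5]=8 → slow++,fast++
(s=5,f=14) a[fast]=10≠a[slow]=8 write a[6]=10 → slow++,fast++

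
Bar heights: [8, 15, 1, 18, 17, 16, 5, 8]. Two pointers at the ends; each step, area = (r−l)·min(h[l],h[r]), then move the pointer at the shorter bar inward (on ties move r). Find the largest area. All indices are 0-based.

max area = 60

[0,7] min(8,8)*7=56 best=56 * → r--
[0,6] min(8,5)*6=30 best=56 → r--
[0,5] min(8,16)*5=40 best=56 → l++
[1,5] min(15,16)*4=60 best=60 * → l++
[2,5] min(1,16)*3=3 best=60 → l++
[3,5] min(18,16)*2=32 best=60 → r--
[3,4] min(18,17)*1=17 best=60 → r--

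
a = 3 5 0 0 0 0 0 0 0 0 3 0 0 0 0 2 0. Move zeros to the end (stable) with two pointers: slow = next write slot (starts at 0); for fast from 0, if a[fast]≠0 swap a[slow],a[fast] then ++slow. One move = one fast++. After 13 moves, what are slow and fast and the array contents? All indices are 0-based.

slow=0 fast=0: a[fast]=3≠0 swap→a[0]=3, slow++,fast++
slow=1 fast=1: a[fast]=5≠0 swap→a[1]=5, slow++,fast++
slow=2 fast=2: a[fast]=0, fast++
slow=2 fast=3: a[fast]=0, fast++
slow=2 fast=4: a[fast]=0, fast++
slow=2 fast=5: a[fast]=0, fast++
slow=2 fast=6: a[fast]=0, fast++
slow=2 fast=7: a[fast]=0, fast++
slow=2 fast=8: a[fast]=0, fast++
slow=2 fast=9: a[fast]=0, fast++
slow=2 fast=10: a[fast]=3≠0 swap→a[2]=3, slow++,fast++
slow=3 fast=11: a[fast]=0, fast++
slow=3 fast=12: a[fast]=0, fast++

slow=3, fast=13, a=[3, 5, 3, 0, 0, 0, 0, 0, 0, 0, 0, 0, 0, 0, 0, 2, 0]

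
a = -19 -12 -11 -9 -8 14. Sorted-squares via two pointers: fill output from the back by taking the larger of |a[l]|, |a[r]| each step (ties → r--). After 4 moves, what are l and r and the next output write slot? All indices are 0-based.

l=3, r=4, next write slot=1

l=0 r=5: |-19|>|14| out[5]=361, l++
l=1 r=5: |-12|<=|14| out[4]=196, r--
l=1 r=4: |-12|>|-8| out[3]=144, l++
l=2 r=4: |-11|>|-8| out[2]=121, l++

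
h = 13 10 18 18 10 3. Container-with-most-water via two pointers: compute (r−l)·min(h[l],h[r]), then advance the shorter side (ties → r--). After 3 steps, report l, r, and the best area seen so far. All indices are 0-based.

l=0 r=5: min(13,3)*5=15 best=15 *, r--
l=0 r=4: min(13,10)*4=40 best=40 *, r--
l=0 r=3: min(13,18)*3=39 best=40, l++

l=1, r=3, best area=40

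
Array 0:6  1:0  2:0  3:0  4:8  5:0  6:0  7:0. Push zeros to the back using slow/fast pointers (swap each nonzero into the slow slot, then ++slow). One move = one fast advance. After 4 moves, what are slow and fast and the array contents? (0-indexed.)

(s=0,f=0) a[fast]=6≠0 swap→a[0]=6 → slow++,fast++
(s=1,f=1) a[fast]=0 → fast++
(s=1,f=2) a[fast]=0 → fast++
(s=1,f=3) a[fast]=0 → fast++

slow=1, fast=4, a=[6, 0, 0, 0, 8, 0, 0, 0]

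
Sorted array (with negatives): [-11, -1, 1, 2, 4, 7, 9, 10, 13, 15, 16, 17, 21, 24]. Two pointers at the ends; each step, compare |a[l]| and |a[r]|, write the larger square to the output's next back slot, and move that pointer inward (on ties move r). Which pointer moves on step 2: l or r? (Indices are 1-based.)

r

[1,14] |-11|<=|24| out[14]=576 → r--
[1,13] |-11|<=|21| out[13]=441 → r--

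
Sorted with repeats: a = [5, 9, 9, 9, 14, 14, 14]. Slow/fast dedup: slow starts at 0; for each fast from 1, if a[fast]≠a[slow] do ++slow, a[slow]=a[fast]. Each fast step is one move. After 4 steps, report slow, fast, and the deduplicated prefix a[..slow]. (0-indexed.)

slow=2, fast=5, prefix=[5, 9, 14]

slow=0 fast=1: a[fast]=9≠a[slow]=5 write a[1]=9, slow++,fast++
slow=1 fast=2: a[fast]=9=a[slow] dup, fast++
slow=1 fast=3: a[fast]=9=a[slow] dup, fast++
slow=1 fast=4: a[fast]=14≠a[slow]=9 write a[2]=14, slow++,fast++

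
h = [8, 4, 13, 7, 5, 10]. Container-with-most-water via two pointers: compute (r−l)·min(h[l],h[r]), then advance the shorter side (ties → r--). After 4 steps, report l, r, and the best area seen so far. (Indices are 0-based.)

[0,5] min(8,10)*5=40 best=40 * → l++
[1,5] min(4,10)*4=16 best=40 → l++
[2,5] min(13,10)*3=30 best=40 → r--
[2,4] min(13,5)*2=10 best=40 → r--

l=2, r=3, best area=40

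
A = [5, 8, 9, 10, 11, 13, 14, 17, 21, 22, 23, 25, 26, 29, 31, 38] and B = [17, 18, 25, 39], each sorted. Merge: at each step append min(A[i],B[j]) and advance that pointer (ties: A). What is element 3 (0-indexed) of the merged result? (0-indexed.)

[i=0,j=0] A[i]=5<=B[j]=17 take 5 → i++
[i=1,j=0] A[i]=8<=B[j]=17 take 8 → i++
[i=2,j=0] A[i]=9<=B[j]=17 take 9 → i++
[i=3,j=0] A[i]=10<=B[j]=17 take 10 → i++
[i=4,j=0] A[i]=11<=B[j]=17 take 11 → i++
[i=5,j=0] A[i]=13<=B[j]=17 take 13 → i++
[i=6,j=0] A[i]=14<=B[j]=17 take 14 → i++
[i=7,j=0] A[i]=17<=B[j]=17 take 17 → i++
[i=8,j=0] A[i]=21>B[j]=17 take 17 → j++
[i=8,j=1] A[i]=21>B[j]=18 take 18 → j++
[i=8,j=2] A[i]=21<=B[j]=25 take 21 → i++
[i=9,j=2] A[i]=22<=B[j]=25 take 22 → i++
[i=10,j=2] A[i]=23<=B[j]=25 take 23 → i++
[i=11,j=2] A[i]=25<=B[j]=25 take 25 → i++
[i=12,j=2] A[i]=26>B[j]=25 take 25 → j++
[i=12,j=3] A[i]=26<=B[j]=39 take 26 → i++
[i=13,j=3] A[i]=29<=B[j]=39 take 29 → i++
[i=14,j=3] A[i]=31<=B[j]=39 take 31 → i++
[i=15,j=3] A[i]=38<=B[j]=39 take 38 → i++
[i=16,j=3] A done, take B[j]=39 → j++

merged[3] = 10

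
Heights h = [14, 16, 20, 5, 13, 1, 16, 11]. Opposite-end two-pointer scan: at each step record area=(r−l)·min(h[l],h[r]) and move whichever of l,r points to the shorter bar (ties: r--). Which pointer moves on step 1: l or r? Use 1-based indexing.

r

l=1 r=8: min(14,11)*7=77 best=77 *, r--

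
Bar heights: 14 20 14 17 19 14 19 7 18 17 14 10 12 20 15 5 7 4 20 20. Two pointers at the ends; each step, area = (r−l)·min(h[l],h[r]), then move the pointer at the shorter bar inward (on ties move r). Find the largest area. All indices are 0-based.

[0,19] min(14,20)*19=266 best=266 * → l++
[1,19] min(20,20)*18=360 best=360 * → r--
[1,18] min(20,20)*17=340 best=360 → r--
[1,17] min(20,4)*16=64 best=360 → r--
[1,16] min(20,7)*15=105 best=360 → r--
[1,15] min(20,5)*14=70 best=360 → r--
[1,14] min(20,15)*13=195 best=360 → r--
[1,13] min(20,20)*12=240 best=360 → r--
[1,12] min(20,12)*11=132 best=360 → r--
[1,11] min(20,10)*10=100 best=360 → r--
[1,10] min(20,14)*9=126 best=360 → r--
[1,9] min(20,17)*8=136 best=360 → r--
[1,8] min(20,18)*7=126 best=360 → r--
[1,7] min(20,7)*6=42 best=360 → r--
[1,6] min(20,19)*5=95 best=360 → r--
[1,5] min(20,14)*4=56 best=360 → r--
[1,4] min(20,19)*3=57 best=360 → r--
[1,3] min(20,17)*2=34 best=360 → r--
[1,2] min(20,14)*1=14 best=360 → r--

max area = 360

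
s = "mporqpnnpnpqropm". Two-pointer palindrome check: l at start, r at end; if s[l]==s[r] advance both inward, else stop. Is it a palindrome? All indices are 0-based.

not a palindrome (mismatch at 7,8)

[0,15] 'm'=='m' → l++,r--
[1,14] 'p'=='p' → l++,r--
[2,13] 'o'=='o' → l++,r--
[3,12] 'r'=='r' → l++,r--
[4,11] 'q'=='q' → l++,r--
[5,10] 'p'=='p' → l++,r--
[6,9] 'n'=='n' → l++,r--
[7,8] 'n'!='p' → stop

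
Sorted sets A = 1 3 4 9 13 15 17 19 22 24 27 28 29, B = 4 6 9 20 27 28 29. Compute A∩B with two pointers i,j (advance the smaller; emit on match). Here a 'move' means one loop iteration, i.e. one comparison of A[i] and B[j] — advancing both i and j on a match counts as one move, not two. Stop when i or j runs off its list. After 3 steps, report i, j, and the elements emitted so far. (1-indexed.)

i=1 j=1: 1<4, i++
i=2 j=1: 3<4, i++
i=3 j=1: 4==4 emit, i++,j++

i=4, j=2, emitted=[4]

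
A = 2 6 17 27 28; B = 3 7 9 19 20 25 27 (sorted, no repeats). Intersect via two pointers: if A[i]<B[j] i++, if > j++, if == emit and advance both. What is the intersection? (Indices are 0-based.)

i=0 j=0: 2<3, i++
i=1 j=0: 6>3, j++
i=1 j=1: 6<7, i++
i=2 j=1: 17>7, j++
i=2 j=2: 17>9, j++
i=2 j=3: 17<19, i++
i=3 j=3: 27>19, j++
i=3 j=4: 27>20, j++
i=3 j=5: 27>25, j++
i=3 j=6: 27==27 emit, i++,j++

intersection = [27]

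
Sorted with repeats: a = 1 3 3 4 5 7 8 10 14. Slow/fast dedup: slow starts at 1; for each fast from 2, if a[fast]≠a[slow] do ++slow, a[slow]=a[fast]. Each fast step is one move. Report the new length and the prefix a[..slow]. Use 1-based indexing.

(s=1,f=2) a[fast]=3≠a[slow]=1 write a[2]=3 → slow++,fast++
(s=2,f=3) a[fast]=3=a[slow] dup → fast++
(s=2,f=4) a[fast]=4≠a[slow]=3 write a[3]=4 → slow++,fast++
(s=3,f=5) a[fast]=5≠a[slow]=4 write a[4]=5 → slow++,fast++
(s=4,f=6) a[fast]=7≠a[slow]=5 write a[5]=7 → slow++,fast++
(s=5,f=7) a[fast]=8≠a[slow]=7 write a[6]=8 → slow++,fast++
(s=6,f=8) a[fast]=10≠a[slow]=8 write a[7]=10 → slow++,fast++
(s=7,f=9) a[fast]=14≠a[slow]=10 write a[8]=14 → slow++,fast++

length 8; prefix = [1, 3, 4, 5, 7, 8, 10, 14]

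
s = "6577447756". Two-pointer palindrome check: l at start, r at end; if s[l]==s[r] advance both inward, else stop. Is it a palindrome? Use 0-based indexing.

[0,9] '6'=='6' → l++,r--
[1,8] '5'=='5' → l++,r--
[2,7] '7'=='7' → l++,r--
[3,6] '7'=='7' → l++,r--
[4,5] '4'=='4' → l++,r--

palindrome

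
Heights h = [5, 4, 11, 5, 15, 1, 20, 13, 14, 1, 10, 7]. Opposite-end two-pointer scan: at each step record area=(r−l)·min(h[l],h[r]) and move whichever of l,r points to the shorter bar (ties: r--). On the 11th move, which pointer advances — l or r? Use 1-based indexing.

l=1 r=12: min(5,7)*11=55 best=55 *, l++
l=2 r=12: min(4,7)*10=40 best=55, l++
l=3 r=12: min(11,7)*9=63 best=63 *, r--
l=3 r=11: min(11,10)*8=80 best=80 *, r--
l=3 r=10: min(11,1)*7=7 best=80, r--
l=3 r=9: min(11,14)*6=66 best=80, l++
l=4 r=9: min(5,14)*5=25 best=80, l++
l=5 r=9: min(15,14)*4=56 best=80, r--
l=5 r=8: min(15,13)*3=39 best=80, r--
l=5 r=7: min(15,20)*2=30 best=80, l++
l=6 r=7: min(1,20)*1=1 best=80, l++

l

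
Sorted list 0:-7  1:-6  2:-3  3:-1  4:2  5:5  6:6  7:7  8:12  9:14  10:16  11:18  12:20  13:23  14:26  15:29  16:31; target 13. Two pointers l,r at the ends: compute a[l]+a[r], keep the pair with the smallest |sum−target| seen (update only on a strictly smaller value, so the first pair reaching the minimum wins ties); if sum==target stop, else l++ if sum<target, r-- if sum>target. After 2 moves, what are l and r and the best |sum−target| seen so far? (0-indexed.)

[0,16] -7+31=24 d=11 * → r--
[0,15] -7+29=22 d=9 * → r--

l=0, r=14, best |Δ|=9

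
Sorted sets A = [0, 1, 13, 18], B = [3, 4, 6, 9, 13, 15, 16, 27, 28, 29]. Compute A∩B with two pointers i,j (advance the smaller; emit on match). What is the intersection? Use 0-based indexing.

intersection = [13]

i=0 j=0: 0<3, i++
i=1 j=0: 1<3, i++
i=2 j=0: 13>3, j++
i=2 j=1: 13>4, j++
i=2 j=2: 13>6, j++
i=2 j=3: 13>9, j++
i=2 j=4: 13==13 emit, i++,j++
i=3 j=5: 18>15, j++
i=3 j=6: 18>16, j++
i=3 j=7: 18<27, i++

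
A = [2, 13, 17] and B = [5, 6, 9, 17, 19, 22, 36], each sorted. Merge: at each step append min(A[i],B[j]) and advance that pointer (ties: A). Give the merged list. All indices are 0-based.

[i=0,j=0] A[i]=2<=B[j]=5 take 2 → i++
[i=1,j=0] A[i]=13>B[j]=5 take 5 → j++
[i=1,j=1] A[i]=13>B[j]=6 take 6 → j++
[i=1,j=2] A[i]=13>B[j]=9 take 9 → j++
[i=1,j=3] A[i]=13<=B[j]=17 take 13 → i++
[i=2,j=3] A[i]=17<=B[j]=17 take 17 → i++
[i=3,j=3] A done, take B[j]=17 → j++
[i=3,j=4] A done, take B[j]=19 → j++
[i=3,j=5] A done, take B[j]=22 → j++
[i=3,j=6] A done, take B[j]=36 → j++

[2, 5, 6, 9, 13, 17, 17, 19, 22, 36]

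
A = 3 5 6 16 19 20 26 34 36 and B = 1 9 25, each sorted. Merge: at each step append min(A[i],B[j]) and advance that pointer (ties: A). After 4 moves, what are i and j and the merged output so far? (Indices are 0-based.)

[i=0,j=0] A[i]=3>B[j]=1 take 1 → j++
[i=0,j=1] A[i]=3<=B[j]=9 take 3 → i++
[i=1,j=1] A[i]=5<=B[j]=9 take 5 → i++
[i=2,j=1] A[i]=6<=B[j]=9 take 6 → i++

i=3, j=1, merged so far=[1, 3, 5, 6]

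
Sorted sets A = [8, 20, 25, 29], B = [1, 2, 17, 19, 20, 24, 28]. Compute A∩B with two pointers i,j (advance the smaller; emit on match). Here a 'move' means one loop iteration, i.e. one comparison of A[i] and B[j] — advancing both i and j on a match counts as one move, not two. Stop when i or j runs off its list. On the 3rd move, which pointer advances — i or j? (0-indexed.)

i

[i=0,j=0] 8>1 → j++
[i=0,j=1] 8>2 → j++
[i=0,j=2] 8<17 → i++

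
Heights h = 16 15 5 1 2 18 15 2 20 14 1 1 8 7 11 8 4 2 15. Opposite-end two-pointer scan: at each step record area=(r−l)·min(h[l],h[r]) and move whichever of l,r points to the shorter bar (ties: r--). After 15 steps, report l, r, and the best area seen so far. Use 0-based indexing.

[0,18] min(16,15)*18=270 best=270 * → r--
[0,17] min(16,2)*17=34 best=270 → r--
[0,16] min(16,4)*16=64 best=270 → r--
[0,15] min(16,8)*15=120 best=270 → r--
[0,14] min(16,11)*14=154 best=270 → r--
[0,13] min(16,7)*13=91 best=270 → r--
[0,12] min(16,8)*12=96 best=270 → r--
[0,11] min(16,1)*11=11 best=270 → r--
[0,10] min(16,1)*10=10 best=270 → r--
[0,9] min(16,14)*9=126 best=270 → r--
[0,8] min(16,20)*8=128 best=270 → l++
[1,8] min(15,20)*7=105 best=270 → l++
[2,8] min(5,20)*6=30 best=270 → l++
[3,8] min(1,20)*5=5 best=270 → l++
[4,8] min(2,20)*4=8 best=270 → l++

l=5, r=8, best area=270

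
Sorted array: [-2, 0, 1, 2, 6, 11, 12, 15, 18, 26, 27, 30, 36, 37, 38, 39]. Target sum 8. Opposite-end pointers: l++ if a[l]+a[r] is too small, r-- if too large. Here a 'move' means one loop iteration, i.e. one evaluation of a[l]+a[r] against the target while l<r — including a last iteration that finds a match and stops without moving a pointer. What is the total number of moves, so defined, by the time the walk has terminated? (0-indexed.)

15 moves

l=0 r=15: -2+39=37 >8, r--
l=0 r=14: -2+38=36 >8, r--
l=0 r=13: -2+37=35 >8, r--
l=0 r=12: -2+36=34 >8, r--
l=0 r=11: -2+30=28 >8, r--
l=0 r=10: -2+27=25 >8, r--
l=0 r=9: -2+26=24 >8, r--
l=0 r=8: -2+18=16 >8, r--
l=0 r=7: -2+15=13 >8, r--
l=0 r=6: -2+12=10 >8, r--
l=0 r=5: -2+11=9 >8, r--
l=0 r=4: -2+6=4 <8, l++
l=1 r=4: 0+6=6 <8, l++
l=2 r=4: 1+6=7 <8, l++
l=3 r=4: 2+6=8, found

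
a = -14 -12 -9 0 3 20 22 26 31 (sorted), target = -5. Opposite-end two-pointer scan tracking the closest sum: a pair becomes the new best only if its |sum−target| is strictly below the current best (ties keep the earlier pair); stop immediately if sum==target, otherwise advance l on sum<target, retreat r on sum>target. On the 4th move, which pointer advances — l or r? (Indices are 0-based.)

l=0 r=8: -14+31=17 d=22 *, r--
l=0 r=7: -14+26=12 d=17 *, r--
l=0 r=6: -14+22=8 d=13 *, r--
l=0 r=5: -14+20=6 d=11 *, r--

r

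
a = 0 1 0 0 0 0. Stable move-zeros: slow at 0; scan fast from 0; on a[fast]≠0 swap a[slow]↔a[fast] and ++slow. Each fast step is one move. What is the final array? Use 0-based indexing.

[1, 0, 0, 0, 0, 0]

slow=0 fast=0: a[fast]=0, fast++
slow=0 fast=1: a[fast]=1≠0 swap→a[0]=1, slow++,fast++
slow=1 fast=2: a[fast]=0, fast++
slow=1 fast=3: a[fast]=0, fast++
slow=1 fast=4: a[fast]=0, fast++
slow=1 fast=5: a[fast]=0, fast++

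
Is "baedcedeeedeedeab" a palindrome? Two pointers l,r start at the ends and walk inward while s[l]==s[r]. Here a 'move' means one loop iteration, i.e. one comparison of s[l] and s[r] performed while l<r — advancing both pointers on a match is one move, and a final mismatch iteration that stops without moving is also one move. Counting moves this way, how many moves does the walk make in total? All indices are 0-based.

l=0 r=16: 'b'=='b', l++,r--
l=1 r=15: 'a'=='a', l++,r--
l=2 r=14: 'e'=='e', l++,r--
l=3 r=13: 'd'=='d', l++,r--
l=4 r=12: 'c'!='e', stop

5 moves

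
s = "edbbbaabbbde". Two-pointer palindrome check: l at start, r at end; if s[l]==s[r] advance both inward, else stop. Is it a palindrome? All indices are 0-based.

palindrome

[0,11] 'e'=='e' → l++,r--
[1,10] 'd'=='d' → l++,r--
[2,9] 'b'=='b' → l++,r--
[3,8] 'b'=='b' → l++,r--
[4,7] 'b'=='b' → l++,r--
[5,6] 'a'=='a' → l++,r--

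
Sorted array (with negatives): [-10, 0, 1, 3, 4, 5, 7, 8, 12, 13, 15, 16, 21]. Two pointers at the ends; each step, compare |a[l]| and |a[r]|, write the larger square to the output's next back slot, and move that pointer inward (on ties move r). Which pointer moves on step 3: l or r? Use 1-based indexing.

r

l=1 r=13: |-10|<=|21| out[13]=441, r--
l=1 r=12: |-10|<=|16| out[12]=256, r--
l=1 r=11: |-10|<=|15| out[11]=225, r--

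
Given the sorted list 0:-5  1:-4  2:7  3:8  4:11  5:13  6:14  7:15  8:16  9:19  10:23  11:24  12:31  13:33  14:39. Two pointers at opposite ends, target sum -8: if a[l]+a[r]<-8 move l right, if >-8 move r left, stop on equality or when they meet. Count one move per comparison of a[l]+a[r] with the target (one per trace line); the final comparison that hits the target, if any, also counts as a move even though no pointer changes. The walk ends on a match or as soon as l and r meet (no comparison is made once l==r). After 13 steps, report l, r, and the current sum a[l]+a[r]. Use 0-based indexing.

l=0, r=1, sum=-9

[0,14] -5+39=34 >-8 → r--
[0,13] -5+33=28 >-8 → r--
[0,12] -5+31=26 >-8 → r--
[0,11] -5+24=19 >-8 → r--
[0,10] -5+23=18 >-8 → r--
[0,9] -5+19=14 >-8 → r--
[0,8] -5+16=11 >-8 → r--
[0,7] -5+15=10 >-8 → r--
[0,6] -5+14=9 >-8 → r--
[0,5] -5+13=8 >-8 → r--
[0,4] -5+11=6 >-8 → r--
[0,3] -5+8=3 >-8 → r--
[0,2] -5+7=2 >-8 → r--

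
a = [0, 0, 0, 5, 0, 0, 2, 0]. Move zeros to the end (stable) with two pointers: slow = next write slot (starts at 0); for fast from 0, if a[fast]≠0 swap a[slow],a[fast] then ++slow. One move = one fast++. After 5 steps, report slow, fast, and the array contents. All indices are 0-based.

slow=1, fast=5, a=[5, 0, 0, 0, 0, 0, 2, 0]

slow=0 fast=0: a[fast]=0, fast++
slow=0 fast=1: a[fast]=0, fast++
slow=0 fast=2: a[fast]=0, fast++
slow=0 fast=3: a[fast]=5≠0 swap→a[0]=5, slow++,fast++
slow=1 fast=4: a[fast]=0, fast++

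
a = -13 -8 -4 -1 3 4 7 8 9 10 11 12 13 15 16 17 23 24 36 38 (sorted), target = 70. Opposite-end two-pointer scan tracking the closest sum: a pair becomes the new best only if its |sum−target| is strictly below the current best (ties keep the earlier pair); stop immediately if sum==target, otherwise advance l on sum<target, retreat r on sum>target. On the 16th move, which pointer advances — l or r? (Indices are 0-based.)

l

[0,19] -13+38=25 d=45 * → l++
[1,19] -8+38=30 d=40 * → l++
[2,19] -4+38=34 d=36 * → l++
[3,19] -1+38=37 d=33 * → l++
[4,19] 3+38=41 d=29 * → l++
[5,19] 4+38=42 d=28 * → l++
[6,19] 7+38=45 d=25 * → l++
[7,19] 8+38=46 d=24 * → l++
[8,19] 9+38=47 d=23 * → l++
[9,19] 10+38=48 d=22 * → l++
[10,19] 11+38=49 d=21 * → l++
[11,19] 12+38=50 d=20 * → l++
[12,19] 13+38=51 d=19 * → l++
[13,19] 15+38=53 d=17 * → l++
[14,19] 16+38=54 d=16 * → l++
[15,19] 17+38=55 d=15 * → l++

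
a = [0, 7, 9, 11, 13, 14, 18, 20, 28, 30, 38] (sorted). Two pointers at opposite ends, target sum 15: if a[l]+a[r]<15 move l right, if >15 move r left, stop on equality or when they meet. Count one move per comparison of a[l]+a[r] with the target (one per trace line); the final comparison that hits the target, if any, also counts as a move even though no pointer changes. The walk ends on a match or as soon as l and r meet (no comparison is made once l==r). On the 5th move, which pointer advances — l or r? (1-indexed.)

r

l=1 r=11: 0+38=38 >15, r--
l=1 r=10: 0+30=30 >15, r--
l=1 r=9: 0+28=28 >15, r--
l=1 r=8: 0+20=20 >15, r--
l=1 r=7: 0+18=18 >15, r--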